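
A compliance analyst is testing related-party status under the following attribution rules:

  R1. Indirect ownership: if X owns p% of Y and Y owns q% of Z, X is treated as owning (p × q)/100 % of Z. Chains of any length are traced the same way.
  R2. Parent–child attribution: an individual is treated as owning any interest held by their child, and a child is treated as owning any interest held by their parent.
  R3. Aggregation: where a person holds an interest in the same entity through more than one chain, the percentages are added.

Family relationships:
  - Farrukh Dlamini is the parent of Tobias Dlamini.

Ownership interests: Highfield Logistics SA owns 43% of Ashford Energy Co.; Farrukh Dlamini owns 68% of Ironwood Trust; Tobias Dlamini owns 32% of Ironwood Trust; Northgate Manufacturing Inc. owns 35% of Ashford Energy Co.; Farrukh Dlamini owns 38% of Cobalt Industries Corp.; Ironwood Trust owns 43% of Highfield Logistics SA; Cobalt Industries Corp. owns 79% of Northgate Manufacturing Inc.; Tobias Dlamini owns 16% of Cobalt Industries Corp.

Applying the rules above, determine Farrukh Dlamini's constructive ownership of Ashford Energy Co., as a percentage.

33.421%

By parent–child attribution (R2), Farrukh Dlamini is treated as also owning Tobias Dlamini's interest in Ironwood Trust, giving 68% + 32% = 100%.
By parent–child attribution (R2), Farrukh Dlamini is treated as also owning Tobias Dlamini's interest in Cobalt Industries Corp, giving 38% + 16% = 54%.
Chain via Ironwood Trust → Highfield Logistics SA (R1): 100% × 43% × 43% = 18.49% of Ashford Energy Co.
Chain via Cobalt Industries Corp. → Northgate Manufacturing Inc. (R1): 54% × 79% × 35% = 14.931% of Ashford Energy Co.
Aggregating (R3): 18.49% + 14.931% = 33.421%.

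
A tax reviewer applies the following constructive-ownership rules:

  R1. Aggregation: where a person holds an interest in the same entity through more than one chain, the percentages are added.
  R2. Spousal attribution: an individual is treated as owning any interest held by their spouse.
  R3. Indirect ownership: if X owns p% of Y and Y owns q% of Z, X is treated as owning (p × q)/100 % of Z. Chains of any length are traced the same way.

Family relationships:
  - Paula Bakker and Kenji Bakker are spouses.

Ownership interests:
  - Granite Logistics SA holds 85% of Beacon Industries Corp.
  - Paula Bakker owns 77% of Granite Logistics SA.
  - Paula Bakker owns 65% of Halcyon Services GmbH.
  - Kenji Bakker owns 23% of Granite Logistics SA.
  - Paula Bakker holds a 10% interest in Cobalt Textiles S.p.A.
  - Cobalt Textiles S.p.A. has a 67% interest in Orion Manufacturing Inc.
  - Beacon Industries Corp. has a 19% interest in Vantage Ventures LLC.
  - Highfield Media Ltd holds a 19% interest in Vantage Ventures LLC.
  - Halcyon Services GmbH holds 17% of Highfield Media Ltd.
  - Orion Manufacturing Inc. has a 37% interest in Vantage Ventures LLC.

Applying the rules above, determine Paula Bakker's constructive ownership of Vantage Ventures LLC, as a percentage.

By spousal attribution (R2), Paula Bakker is treated as also owning Kenji Bakker's interest in Granite Logistics SA, giving 77% + 23% = 100%.
Chain via Granite Logistics SA → Beacon Industries Corp. (R3): 100% × 85% × 19% = 16.15% of Vantage Ventures LLC.
Chain via Cobalt Textiles S.p.A. → Orion Manufacturing Inc. (R3): 10% × 67% × 37% = 2.479% of Vantage Ventures LLC.
Chain via Halcyon Services GmbH → Highfield Media Ltd (R3): 65% × 17% × 19% = 2.0995% of Vantage Ventures LLC.
Aggregating (R1): 16.15% + 2.479% + 2.0995% = 20.7285%.

20.7285%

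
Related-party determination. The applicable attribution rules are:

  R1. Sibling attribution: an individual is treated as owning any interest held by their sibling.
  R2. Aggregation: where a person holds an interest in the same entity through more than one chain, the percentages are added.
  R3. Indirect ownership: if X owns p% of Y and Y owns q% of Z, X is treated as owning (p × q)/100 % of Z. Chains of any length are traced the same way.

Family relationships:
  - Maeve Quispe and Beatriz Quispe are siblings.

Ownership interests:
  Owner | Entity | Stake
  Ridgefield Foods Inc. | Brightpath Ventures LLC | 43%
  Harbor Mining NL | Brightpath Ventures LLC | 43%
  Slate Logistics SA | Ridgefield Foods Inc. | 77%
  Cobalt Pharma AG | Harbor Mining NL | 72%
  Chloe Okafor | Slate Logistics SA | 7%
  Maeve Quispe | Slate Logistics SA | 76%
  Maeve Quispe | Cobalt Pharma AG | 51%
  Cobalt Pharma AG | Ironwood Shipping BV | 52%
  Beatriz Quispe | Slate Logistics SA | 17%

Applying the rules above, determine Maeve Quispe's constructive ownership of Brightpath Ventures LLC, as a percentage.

By sibling attribution (R1), Maeve Quispe is treated as also owning Beatriz Quispe's interest in Slate Logistics SA, giving 76% + 17% = 93%.
Chain via Slate Logistics SA → Ridgefield Foods Inc. (R3): 93% × 77% × 43% = 30.7923% of Brightpath Ventures LLC.
Chain via Cobalt Pharma AG → Harbor Mining NL (R3): 51% × 72% × 43% = 15.7896% of Brightpath Ventures LLC.
Aggregating (R2): 30.7923% + 15.7896% = 46.5819%.

46.5819%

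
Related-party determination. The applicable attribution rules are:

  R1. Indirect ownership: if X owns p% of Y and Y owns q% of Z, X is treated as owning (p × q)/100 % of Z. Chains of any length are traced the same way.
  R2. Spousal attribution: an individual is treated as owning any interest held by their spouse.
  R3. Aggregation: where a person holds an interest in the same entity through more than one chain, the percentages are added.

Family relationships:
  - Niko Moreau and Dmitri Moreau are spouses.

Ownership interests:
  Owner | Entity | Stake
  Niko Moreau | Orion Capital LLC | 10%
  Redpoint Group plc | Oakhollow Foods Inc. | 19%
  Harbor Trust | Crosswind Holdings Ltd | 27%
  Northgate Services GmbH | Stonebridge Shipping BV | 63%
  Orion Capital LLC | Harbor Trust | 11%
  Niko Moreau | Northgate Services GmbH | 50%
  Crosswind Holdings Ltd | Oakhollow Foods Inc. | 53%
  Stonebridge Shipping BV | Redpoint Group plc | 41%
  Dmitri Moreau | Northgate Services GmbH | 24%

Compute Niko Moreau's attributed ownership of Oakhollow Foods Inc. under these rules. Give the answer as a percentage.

3.789108%

By spousal attribution (R2), Niko Moreau is treated as also owning Dmitri Moreau's interest in Northgate Services GmbH, giving 50% + 24% = 74%.
Chain via Orion Capital LLC → Harbor Trust → Crosswind Holdings Ltd (R1): 10% × 11% × 27% × 53% = 0.15741% of Oakhollow Foods Inc.
Chain via Northgate Services GmbH → Stonebridge Shipping BV → Redpoint Group plc (R1): 74% × 63% × 41% × 19% = 3.631698% of Oakhollow Foods Inc.
Aggregating (R3): 0.15741% + 3.631698% = 3.789108%.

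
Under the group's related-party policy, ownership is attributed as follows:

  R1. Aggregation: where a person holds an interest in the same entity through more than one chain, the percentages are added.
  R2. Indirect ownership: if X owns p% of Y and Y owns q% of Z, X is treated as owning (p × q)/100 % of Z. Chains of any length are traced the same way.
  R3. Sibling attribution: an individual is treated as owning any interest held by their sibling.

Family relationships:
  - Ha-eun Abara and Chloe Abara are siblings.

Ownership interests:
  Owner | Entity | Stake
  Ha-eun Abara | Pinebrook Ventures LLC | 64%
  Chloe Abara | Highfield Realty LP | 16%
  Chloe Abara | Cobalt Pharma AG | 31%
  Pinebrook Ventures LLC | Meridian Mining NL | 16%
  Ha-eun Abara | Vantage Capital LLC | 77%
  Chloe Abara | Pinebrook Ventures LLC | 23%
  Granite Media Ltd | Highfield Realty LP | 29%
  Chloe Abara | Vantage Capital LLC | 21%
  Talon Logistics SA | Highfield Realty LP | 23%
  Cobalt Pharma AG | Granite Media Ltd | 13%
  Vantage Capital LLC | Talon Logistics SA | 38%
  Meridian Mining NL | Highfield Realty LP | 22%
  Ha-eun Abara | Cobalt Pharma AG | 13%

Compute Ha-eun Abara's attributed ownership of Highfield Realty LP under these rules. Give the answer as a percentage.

By sibling attribution (R3), Ha-eun Abara is treated as also owning Chloe Abara's interest in Vantage Capital LLC, giving 77% + 21% = 98%.
By sibling attribution (R3), Ha-eun Abara is treated as also owning Chloe Abara's interest in Pinebrook Ventures LLC, giving 64% + 23% = 87%.
By sibling attribution (R3), Ha-eun Abara is treated as also owning Chloe Abara's interest in Cobalt Pharma AG, giving 13% + 31% = 44%.
By sibling attribution (R3), Ha-eun Abara is treated as owning Chloe Abara's 16% interest in Highfield Realty LP.
Chain via Vantage Capital LLC → Talon Logistics SA (R2): 98% × 38% × 23% = 8.5652% of Highfield Realty LP.
Chain via Pinebrook Ventures LLC → Meridian Mining NL (R2): 87% × 16% × 22% = 3.0624% of Highfield Realty LP.
Chain via Cobalt Pharma AG → Granite Media Ltd (R2): 44% × 13% × 29% = 1.6588% of Highfield Realty LP.
Direct interest in Highfield Realty LP: 16%.
Aggregating (R1): 8.5652% + 3.0624% + 1.6588% + 16% = 29.2864%.

29.2864%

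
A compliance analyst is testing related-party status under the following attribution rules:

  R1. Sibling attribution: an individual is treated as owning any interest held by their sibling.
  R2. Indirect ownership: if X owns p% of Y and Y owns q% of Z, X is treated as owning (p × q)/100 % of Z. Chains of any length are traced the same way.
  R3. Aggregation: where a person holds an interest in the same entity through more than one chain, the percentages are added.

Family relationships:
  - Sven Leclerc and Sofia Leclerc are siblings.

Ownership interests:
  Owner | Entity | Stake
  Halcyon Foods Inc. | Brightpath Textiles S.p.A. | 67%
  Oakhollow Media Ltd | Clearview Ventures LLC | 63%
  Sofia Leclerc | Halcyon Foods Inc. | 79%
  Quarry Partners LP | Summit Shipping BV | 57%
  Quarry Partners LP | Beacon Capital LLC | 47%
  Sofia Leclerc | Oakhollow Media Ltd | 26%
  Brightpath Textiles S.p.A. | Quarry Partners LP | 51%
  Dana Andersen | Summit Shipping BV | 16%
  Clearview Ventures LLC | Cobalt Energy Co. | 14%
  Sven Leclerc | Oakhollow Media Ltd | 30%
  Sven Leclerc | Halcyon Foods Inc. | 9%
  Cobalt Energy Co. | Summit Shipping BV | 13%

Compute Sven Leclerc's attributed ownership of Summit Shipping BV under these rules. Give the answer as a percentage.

By sibling attribution (R1), Sven Leclerc is treated as also owning Sofia Leclerc's interest in Halcyon Foods Inc, giving 9% + 79% = 88%.
By sibling attribution (R1), Sven Leclerc is treated as also owning Sofia Leclerc's interest in Oakhollow Media Ltd, giving 30% + 26% = 56%.
Chain via Halcyon Foods Inc. → Brightpath Textiles S.p.A. → Quarry Partners LP (R2): 88% × 67% × 51% × 57% = 17.139672% of Summit Shipping BV.
Chain via Oakhollow Media Ltd → Clearview Ventures LLC → Cobalt Energy Co. (R2): 56% × 63% × 14% × 13% = 0.642096% of Summit Shipping BV.
Aggregating (R3): 17.139672% + 0.642096% = 17.781768%.

17.781768%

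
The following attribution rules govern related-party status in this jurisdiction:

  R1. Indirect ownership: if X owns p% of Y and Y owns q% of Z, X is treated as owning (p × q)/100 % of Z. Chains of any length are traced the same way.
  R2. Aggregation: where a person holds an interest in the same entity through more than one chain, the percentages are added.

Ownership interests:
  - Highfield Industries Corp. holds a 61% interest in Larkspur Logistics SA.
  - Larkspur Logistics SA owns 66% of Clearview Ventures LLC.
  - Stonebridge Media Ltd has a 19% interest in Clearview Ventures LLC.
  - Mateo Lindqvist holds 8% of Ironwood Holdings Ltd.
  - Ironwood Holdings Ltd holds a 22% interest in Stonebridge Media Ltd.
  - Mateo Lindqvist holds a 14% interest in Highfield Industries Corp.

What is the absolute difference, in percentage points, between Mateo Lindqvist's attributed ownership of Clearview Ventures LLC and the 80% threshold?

Chain via Ironwood Holdings Ltd → Stonebridge Media Ltd (R1): 8% × 22% × 19% = 0.3344% of Clearview Ventures LLC.
Chain via Highfield Industries Corp. → Larkspur Logistics SA (R1): 14% × 61% × 66% = 5.6364% of Clearview Ventures LLC.
Aggregating (R2): 0.3344% + 5.6364% = 5.9708%.
5.9708% falls short of the 80% threshold by 74.0292 percentage points.

74.0292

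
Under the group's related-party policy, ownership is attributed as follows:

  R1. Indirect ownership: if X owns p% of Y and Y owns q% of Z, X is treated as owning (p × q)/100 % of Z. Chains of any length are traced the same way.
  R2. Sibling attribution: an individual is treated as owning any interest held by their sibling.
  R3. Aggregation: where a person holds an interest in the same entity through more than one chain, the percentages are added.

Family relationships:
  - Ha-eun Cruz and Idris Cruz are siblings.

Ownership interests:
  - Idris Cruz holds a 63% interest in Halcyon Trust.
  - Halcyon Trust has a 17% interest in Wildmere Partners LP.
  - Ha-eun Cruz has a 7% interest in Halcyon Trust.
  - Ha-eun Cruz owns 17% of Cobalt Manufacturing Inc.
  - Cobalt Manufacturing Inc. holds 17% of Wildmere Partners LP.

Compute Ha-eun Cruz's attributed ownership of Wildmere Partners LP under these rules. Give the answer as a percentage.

14.79%

By sibling attribution (R2), Ha-eun Cruz is treated as also owning Idris Cruz's interest in Halcyon Trust, giving 7% + 63% = 70%.
Chain via Cobalt Manufacturing Inc. (R1): 17% × 17% = 2.89% of Wildmere Partners LP.
Chain via Halcyon Trust (R1): 70% × 17% = 11.9% of Wildmere Partners LP.
Aggregating (R3): 2.89% + 11.9% = 14.79%.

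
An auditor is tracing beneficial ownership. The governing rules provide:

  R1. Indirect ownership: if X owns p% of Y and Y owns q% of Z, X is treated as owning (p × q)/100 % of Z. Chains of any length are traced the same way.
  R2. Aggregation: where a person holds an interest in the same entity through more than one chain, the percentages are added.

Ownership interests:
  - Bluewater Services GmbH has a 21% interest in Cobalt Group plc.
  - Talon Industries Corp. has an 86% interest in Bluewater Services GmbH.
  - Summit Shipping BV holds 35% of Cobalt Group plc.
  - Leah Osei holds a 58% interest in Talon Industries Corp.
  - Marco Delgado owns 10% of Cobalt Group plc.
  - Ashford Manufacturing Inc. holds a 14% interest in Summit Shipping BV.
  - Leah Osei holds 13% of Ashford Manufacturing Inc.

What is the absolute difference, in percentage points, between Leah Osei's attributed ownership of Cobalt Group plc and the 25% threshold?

Chain via Talon Industries Corp. → Bluewater Services GmbH (R1): 58% × 86% × 21% = 10.4748% of Cobalt Group plc.
Chain via Ashford Manufacturing Inc. → Summit Shipping BV (R1): 13% × 14% × 35% = 0.637% of Cobalt Group plc.
Aggregating (R2): 10.4748% + 0.637% = 11.1118%.
11.1118% falls short of the 25% threshold by 13.8882 percentage points.

13.8882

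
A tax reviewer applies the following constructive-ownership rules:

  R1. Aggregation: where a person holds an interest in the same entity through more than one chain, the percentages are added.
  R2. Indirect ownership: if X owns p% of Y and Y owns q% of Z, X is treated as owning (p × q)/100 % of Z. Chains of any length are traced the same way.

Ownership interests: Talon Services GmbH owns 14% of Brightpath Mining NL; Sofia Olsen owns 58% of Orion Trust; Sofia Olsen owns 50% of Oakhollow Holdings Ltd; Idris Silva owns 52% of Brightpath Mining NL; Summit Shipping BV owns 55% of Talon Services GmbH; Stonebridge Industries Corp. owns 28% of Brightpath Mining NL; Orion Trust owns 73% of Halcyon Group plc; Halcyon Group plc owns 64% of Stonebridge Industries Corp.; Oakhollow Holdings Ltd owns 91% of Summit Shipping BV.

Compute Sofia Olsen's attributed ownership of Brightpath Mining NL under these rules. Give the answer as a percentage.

11.090828%

Chain via Orion Trust → Halcyon Group plc → Stonebridge Industries Corp. (R2): 58% × 73% × 64% × 28% = 7.587328% of Brightpath Mining NL.
Chain via Oakhollow Holdings Ltd → Summit Shipping BV → Talon Services GmbH (R2): 50% × 91% × 55% × 14% = 3.5035% of Brightpath Mining NL.
Aggregating (R1): 7.587328% + 3.5035% = 11.090828%.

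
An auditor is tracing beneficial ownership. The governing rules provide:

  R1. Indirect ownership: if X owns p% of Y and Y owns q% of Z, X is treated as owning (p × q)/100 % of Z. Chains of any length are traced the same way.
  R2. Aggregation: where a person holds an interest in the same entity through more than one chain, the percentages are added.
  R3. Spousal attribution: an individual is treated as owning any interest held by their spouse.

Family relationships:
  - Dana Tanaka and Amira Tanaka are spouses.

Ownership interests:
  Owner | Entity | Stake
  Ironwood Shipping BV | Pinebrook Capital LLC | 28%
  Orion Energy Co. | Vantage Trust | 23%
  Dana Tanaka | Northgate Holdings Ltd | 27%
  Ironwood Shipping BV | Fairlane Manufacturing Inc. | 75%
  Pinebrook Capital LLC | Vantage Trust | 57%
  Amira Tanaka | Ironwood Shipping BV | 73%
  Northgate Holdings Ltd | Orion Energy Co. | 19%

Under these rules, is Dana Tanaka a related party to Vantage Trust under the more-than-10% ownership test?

Yes

By spousal attribution (R3), Dana Tanaka is treated as owning Amira Tanaka's 73% interest in Ironwood Shipping BV.
Chain via Northgate Holdings Ltd → Orion Energy Co. (R1): 27% × 19% × 23% = 1.1799% of Vantage Trust.
Chain via Ironwood Shipping BV → Pinebrook Capital LLC (R1): 73% × 28% × 57% = 11.6508% of Vantage Trust.
Aggregating (R2): 1.1799% + 11.6508% = 12.8307%.
12.8307% exceeds the 10% threshold, so Dana is a related party to Vantage Trust.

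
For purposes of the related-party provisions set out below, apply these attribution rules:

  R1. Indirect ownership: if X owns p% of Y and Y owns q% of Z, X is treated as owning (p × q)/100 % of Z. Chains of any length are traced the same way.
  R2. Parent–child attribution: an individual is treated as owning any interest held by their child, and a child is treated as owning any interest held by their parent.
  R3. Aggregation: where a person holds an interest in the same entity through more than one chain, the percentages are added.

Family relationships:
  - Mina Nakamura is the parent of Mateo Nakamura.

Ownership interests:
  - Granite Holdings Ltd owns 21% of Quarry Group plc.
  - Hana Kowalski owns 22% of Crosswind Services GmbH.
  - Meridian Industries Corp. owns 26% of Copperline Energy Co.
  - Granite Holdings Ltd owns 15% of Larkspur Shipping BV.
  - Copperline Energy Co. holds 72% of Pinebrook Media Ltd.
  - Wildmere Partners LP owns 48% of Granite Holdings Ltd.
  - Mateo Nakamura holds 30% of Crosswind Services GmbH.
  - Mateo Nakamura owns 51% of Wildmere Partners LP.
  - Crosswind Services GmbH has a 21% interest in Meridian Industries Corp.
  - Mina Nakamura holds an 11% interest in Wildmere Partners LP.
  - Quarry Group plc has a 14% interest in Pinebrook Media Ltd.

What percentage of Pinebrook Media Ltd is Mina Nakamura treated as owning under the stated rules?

2.054304%

By parent–child attribution (R2), Mina Nakamura is treated as also owning Mateo Nakamura's interest in Wildmere Partners LP, giving 11% + 51% = 62%.
By parent–child attribution (R2), Mina Nakamura is treated as owning Mateo Nakamura's 30% interest in Crosswind Services GmbH.
Chain via Wildmere Partners LP → Granite Holdings Ltd → Quarry Group plc (R1): 62% × 48% × 21% × 14% = 0.874944% of Pinebrook Media Ltd.
Chain via Crosswind Services GmbH → Meridian Industries Corp. → Copperline Energy Co. (R1): 30% × 21% × 26% × 72% = 1.17936% of Pinebrook Media Ltd.
Aggregating (R3): 0.874944% + 1.17936% = 2.054304%.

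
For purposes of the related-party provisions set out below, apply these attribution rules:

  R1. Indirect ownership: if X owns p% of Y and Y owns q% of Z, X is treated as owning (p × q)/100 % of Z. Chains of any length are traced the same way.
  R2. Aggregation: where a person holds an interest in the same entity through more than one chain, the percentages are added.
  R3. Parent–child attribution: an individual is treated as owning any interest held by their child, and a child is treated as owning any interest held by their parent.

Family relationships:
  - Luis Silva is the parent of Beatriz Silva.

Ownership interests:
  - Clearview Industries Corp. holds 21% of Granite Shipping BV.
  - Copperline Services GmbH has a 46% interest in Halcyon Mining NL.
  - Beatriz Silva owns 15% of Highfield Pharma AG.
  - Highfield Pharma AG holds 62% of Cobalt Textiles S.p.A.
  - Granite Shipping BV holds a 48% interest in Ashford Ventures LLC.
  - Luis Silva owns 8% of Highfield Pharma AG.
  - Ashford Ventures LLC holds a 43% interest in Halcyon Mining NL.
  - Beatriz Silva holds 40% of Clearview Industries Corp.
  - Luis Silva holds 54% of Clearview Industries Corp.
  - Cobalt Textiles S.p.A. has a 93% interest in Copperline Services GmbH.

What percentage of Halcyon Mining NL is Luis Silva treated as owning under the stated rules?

By parent–child attribution (R3), Luis Silva is treated as also owning Beatriz Silva's interest in Clearview Industries Corp, giving 54% + 40% = 94%.
By parent–child attribution (R3), Luis Silva is treated as also owning Beatriz Silva's interest in Highfield Pharma AG, giving 8% + 15% = 23%.
Chain via Clearview Industries Corp. → Granite Shipping BV → Ashford Ventures LLC (R1): 94% × 21% × 48% × 43% = 4.074336% of Halcyon Mining NL.
Chain via Highfield Pharma AG → Cobalt Textiles S.p.A. → Copperline Services GmbH (R1): 23% × 62% × 93% × 46% = 6.100428% of Halcyon Mining NL.
Aggregating (R2): 4.074336% + 6.100428% = 10.174764%.

10.174764%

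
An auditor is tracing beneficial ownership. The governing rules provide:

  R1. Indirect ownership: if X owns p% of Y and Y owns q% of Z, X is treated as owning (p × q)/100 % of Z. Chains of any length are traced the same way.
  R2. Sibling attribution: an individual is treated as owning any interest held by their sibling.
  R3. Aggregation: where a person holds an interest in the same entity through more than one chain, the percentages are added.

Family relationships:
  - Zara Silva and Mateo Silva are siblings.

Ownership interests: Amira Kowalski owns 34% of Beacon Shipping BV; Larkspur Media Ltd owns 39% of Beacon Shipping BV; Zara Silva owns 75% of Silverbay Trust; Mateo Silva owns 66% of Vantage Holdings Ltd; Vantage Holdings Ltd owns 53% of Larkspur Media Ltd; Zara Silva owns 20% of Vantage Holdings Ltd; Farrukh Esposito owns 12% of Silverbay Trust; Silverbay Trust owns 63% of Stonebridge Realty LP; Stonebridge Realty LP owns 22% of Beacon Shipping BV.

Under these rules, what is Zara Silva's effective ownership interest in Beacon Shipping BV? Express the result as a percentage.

By sibling attribution (R2), Zara Silva is treated as also owning Mateo Silva's interest in Vantage Holdings Ltd, giving 20% + 66% = 86%.
Chain via Vantage Holdings Ltd → Larkspur Media Ltd (R1): 86% × 53% × 39% = 17.7762% of Beacon Shipping BV.
Chain via Silverbay Trust → Stonebridge Realty LP (R1): 75% × 63% × 22% = 10.395% of Beacon Shipping BV.
Aggregating (R3): 17.7762% + 10.395% = 28.1712%.

28.1712%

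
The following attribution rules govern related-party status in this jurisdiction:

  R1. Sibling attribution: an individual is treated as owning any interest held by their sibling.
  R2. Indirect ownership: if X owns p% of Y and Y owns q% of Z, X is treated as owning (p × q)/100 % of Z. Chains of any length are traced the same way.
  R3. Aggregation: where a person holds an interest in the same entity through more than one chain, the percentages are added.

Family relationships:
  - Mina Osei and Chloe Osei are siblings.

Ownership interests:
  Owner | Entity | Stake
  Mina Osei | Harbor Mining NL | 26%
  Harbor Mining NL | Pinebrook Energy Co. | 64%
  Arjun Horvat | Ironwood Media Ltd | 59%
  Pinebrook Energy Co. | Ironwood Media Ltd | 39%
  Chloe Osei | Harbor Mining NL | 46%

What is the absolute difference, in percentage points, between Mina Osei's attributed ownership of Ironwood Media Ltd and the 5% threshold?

12.9712

By sibling attribution (R1), Mina Osei is treated as also owning Chloe Osei's interest in Harbor Mining NL, giving 26% + 46% = 72%.
Chain via Harbor Mining NL → Pinebrook Energy Co. (R2): 72% × 64% × 39% = 17.9712% of Ironwood Media Ltd.
17.9712% exceeds the 5% threshold by 12.9712 percentage points.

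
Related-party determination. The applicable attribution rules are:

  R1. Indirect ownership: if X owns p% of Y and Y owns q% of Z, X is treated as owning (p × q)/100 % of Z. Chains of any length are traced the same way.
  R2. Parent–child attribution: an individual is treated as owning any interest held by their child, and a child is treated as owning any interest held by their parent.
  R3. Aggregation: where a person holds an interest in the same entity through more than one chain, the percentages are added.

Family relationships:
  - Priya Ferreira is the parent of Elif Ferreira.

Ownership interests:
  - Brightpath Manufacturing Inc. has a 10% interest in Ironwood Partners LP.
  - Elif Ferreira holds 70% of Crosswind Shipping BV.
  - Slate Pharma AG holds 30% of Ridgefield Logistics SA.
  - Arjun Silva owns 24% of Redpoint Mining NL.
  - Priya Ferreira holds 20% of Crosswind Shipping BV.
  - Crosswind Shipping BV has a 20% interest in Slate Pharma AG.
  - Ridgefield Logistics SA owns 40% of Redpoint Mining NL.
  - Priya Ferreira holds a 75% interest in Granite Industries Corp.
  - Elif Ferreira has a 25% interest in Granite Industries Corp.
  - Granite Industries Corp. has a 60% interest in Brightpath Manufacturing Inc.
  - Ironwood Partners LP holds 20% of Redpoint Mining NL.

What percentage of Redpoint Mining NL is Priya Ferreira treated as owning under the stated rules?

By parent–child attribution (R2), Priya Ferreira is treated as also owning Elif Ferreira's interest in Granite Industries Corp, giving 75% + 25% = 100%.
By parent–child attribution (R2), Priya Ferreira is treated as also owning Elif Ferreira's interest in Crosswind Shipping BV, giving 20% + 70% = 90%.
Chain via Granite Industries Corp. → Brightpath Manufacturing Inc. → Ironwood Partners LP (R1): 100% × 60% × 10% × 20% = 1.2% of Redpoint Mining NL.
Chain via Crosswind Shipping BV → Slate Pharma AG → Ridgefield Logistics SA (R1): 90% × 20% × 30% × 40% = 2.16% of Redpoint Mining NL.
Aggregating (R3): 1.2% + 2.16% = 3.36%.

3.36%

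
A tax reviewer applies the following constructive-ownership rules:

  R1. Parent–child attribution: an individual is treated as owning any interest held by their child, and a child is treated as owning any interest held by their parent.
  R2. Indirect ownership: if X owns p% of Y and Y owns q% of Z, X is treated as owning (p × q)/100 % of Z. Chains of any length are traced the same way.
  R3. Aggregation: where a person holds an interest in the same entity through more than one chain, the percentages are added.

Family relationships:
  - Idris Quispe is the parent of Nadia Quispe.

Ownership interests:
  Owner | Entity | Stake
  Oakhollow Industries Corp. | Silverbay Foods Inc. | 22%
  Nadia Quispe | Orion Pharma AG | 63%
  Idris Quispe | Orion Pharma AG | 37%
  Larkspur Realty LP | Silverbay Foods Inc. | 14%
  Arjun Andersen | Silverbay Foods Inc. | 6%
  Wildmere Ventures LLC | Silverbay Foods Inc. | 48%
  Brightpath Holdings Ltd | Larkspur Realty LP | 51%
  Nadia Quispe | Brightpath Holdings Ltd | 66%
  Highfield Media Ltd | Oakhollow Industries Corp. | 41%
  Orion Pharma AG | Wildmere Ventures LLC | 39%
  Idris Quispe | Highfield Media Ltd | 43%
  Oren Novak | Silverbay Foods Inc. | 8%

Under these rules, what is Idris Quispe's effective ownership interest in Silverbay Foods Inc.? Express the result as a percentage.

By parent–child attribution (R1), Idris Quispe is treated as also owning Nadia Quispe's interest in Orion Pharma AG, giving 37% + 63% = 100%.
By parent–child attribution (R1), Idris Quispe is treated as owning Nadia Quispe's 66% interest in Brightpath Holdings Ltd.
Chain via Orion Pharma AG → Wildmere Ventures LLC (R2): 100% × 39% × 48% = 18.72% of Silverbay Foods Inc.
Chain via Highfield Media Ltd → Oakhollow Industries Corp. (R2): 43% × 41% × 22% = 3.8786% of Silverbay Foods Inc.
Chain via Brightpath Holdings Ltd → Larkspur Realty LP (R2): 66% × 51% × 14% = 4.7124% of Silverbay Foods Inc.
Aggregating (R3): 18.72% + 3.8786% + 4.7124% = 27.311%.

27.311%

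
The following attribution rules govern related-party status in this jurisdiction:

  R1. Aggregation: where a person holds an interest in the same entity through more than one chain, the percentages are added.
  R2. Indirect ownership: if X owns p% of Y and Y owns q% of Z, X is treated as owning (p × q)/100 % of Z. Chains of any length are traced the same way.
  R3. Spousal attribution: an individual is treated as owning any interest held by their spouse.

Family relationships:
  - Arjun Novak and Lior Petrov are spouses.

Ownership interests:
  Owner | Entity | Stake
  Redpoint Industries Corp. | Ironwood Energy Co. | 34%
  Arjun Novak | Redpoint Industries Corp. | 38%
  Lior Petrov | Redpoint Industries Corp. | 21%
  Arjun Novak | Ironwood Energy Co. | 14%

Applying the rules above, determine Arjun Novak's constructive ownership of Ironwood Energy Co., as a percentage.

34.06%

By spousal attribution (R3), Arjun Novak is treated as also owning Lior Petrov's interest in Redpoint Industries Corp, giving 38% + 21% = 59%.
Chain via Redpoint Industries Corp. (R2): 59% × 34% = 20.06% of Ironwood Energy Co.
Direct interest in Ironwood Energy Co: 14%.
Aggregating (R1): 20.06% + 14% = 34.06%.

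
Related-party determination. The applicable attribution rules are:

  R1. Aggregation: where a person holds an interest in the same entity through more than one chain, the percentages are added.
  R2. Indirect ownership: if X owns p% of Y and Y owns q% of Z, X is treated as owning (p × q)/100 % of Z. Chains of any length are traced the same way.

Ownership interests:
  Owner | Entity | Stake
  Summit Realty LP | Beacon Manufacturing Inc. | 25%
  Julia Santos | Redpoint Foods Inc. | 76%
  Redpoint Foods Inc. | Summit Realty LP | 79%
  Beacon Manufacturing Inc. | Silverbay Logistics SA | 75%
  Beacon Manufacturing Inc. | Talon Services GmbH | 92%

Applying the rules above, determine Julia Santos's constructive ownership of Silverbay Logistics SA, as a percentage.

Chain via Redpoint Foods Inc. → Summit Realty LP → Beacon Manufacturing Inc. (R2): 76% × 79% × 25% × 75% = 11.2575% of Silverbay Logistics SA.

11.2575%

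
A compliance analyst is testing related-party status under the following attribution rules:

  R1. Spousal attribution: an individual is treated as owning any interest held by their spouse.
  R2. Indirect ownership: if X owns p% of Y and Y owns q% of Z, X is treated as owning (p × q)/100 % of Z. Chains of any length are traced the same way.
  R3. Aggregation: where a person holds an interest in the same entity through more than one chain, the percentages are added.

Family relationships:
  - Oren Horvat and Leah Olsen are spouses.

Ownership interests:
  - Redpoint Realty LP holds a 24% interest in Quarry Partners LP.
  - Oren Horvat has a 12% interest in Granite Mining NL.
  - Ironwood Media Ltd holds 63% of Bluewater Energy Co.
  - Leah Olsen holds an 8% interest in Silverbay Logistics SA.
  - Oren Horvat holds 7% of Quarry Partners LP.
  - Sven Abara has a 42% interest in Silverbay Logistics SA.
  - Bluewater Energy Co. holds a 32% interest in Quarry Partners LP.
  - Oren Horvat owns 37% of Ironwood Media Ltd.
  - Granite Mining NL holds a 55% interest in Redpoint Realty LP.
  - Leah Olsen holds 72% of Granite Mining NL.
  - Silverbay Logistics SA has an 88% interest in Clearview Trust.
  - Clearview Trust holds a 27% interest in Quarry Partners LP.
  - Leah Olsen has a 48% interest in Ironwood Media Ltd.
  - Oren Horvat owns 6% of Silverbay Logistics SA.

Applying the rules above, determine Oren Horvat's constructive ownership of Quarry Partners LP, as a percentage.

38.5504%

By spousal attribution (R1), Oren Horvat is treated as also owning Leah Olsen's interest in Silverbay Logistics SA, giving 6% + 8% = 14%.
By spousal attribution (R1), Oren Horvat is treated as also owning Leah Olsen's interest in Ironwood Media Ltd, giving 37% + 48% = 85%.
By spousal attribution (R1), Oren Horvat is treated as also owning Leah Olsen's interest in Granite Mining NL, giving 12% + 72% = 84%.
Chain via Silverbay Logistics SA → Clearview Trust (R2): 14% × 88% × 27% = 3.3264% of Quarry Partners LP.
Chain via Ironwood Media Ltd → Bluewater Energy Co. (R2): 85% × 63% × 32% = 17.136% of Quarry Partners LP.
Chain via Granite Mining NL → Redpoint Realty LP (R2): 84% × 55% × 24% = 11.088% of Quarry Partners LP.
Direct interest in Quarry Partners LP: 7%.
Aggregating (R3): 3.3264% + 17.136% + 11.088% + 7% = 38.5504%.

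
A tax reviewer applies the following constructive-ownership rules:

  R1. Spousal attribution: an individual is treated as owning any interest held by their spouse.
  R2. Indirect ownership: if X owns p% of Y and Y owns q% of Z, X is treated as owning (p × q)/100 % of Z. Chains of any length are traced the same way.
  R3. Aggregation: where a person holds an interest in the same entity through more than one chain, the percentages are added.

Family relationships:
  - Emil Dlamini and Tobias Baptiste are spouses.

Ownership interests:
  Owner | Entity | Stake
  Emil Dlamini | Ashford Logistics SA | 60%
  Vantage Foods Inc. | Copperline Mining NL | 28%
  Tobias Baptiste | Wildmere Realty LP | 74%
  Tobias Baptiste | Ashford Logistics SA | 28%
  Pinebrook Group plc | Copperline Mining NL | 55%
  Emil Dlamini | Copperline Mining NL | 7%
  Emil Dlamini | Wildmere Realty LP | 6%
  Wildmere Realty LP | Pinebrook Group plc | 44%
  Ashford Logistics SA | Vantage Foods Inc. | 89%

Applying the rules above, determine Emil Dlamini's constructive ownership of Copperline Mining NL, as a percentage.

By spousal attribution (R1), Emil Dlamini is treated as also owning Tobias Baptiste's interest in Wildmere Realty LP, giving 6% + 74% = 80%.
By spousal attribution (R1), Emil Dlamini is treated as also owning Tobias Baptiste's interest in Ashford Logistics SA, giving 60% + 28% = 88%.
Chain via Wildmere Realty LP → Pinebrook Group plc (R2): 80% × 44% × 55% = 19.36% of Copperline Mining NL.
Chain via Ashford Logistics SA → Vantage Foods Inc. (R2): 88% × 89% × 28% = 21.9296% of Copperline Mining NL.
Direct interest in Copperline Mining NL: 7%.
Aggregating (R3): 19.36% + 21.9296% + 7% = 48.2896%.

48.2896%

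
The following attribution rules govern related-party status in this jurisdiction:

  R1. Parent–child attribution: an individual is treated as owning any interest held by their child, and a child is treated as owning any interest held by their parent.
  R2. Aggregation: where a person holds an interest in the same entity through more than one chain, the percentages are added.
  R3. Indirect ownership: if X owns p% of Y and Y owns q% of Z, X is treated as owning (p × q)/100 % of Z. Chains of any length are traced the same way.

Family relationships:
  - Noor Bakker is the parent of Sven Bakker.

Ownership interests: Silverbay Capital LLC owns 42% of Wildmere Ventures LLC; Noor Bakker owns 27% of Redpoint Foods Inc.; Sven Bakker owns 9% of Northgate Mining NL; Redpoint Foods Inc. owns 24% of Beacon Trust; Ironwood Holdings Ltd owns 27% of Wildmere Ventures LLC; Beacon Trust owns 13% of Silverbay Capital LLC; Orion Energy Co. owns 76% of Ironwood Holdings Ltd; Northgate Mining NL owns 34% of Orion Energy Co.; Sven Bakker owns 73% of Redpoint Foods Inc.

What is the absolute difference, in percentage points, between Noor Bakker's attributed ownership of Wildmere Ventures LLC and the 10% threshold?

8.061688

By parent–child attribution (R1), Noor Bakker is treated as also owning Sven Bakker's interest in Redpoint Foods Inc, giving 27% + 73% = 100%.
By parent–child attribution (R1), Noor Bakker is treated as owning Sven Bakker's 9% interest in Northgate Mining NL.
Chain via Redpoint Foods Inc. → Beacon Trust → Silverbay Capital LLC (R3): 100% × 24% × 13% × 42% = 1.3104% of Wildmere Ventures LLC.
Chain via Northgate Mining NL → Orion Energy Co. → Ironwood Holdings Ltd (R3): 9% × 34% × 76% × 27% = 0.627912% of Wildmere Ventures LLC.
Aggregating (R2): 1.3104% + 0.627912% = 1.938312%.
1.938312% falls short of the 10% threshold by 8.061688 percentage points.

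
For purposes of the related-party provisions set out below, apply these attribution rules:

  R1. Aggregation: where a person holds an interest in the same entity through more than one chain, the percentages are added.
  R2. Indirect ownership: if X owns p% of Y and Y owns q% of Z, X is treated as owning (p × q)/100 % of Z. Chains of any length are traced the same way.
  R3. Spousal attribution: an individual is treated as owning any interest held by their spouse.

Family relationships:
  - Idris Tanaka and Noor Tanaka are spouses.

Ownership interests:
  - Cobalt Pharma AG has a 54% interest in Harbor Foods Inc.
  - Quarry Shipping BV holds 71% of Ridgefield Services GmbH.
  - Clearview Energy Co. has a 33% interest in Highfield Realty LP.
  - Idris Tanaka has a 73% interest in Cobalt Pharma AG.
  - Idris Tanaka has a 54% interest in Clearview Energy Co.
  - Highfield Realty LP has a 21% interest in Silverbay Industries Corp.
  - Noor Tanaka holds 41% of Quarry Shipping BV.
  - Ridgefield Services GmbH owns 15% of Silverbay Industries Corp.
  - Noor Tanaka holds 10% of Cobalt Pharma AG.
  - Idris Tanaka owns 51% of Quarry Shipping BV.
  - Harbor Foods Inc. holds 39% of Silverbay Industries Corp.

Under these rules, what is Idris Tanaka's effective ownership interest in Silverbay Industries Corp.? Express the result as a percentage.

By spousal attribution (R3), Idris Tanaka is treated as also owning Noor Tanaka's interest in Quarry Shipping BV, giving 51% + 41% = 92%.
By spousal attribution (R3), Idris Tanaka is treated as also owning Noor Tanaka's interest in Cobalt Pharma AG, giving 73% + 10% = 83%.
Chain via Quarry Shipping BV → Ridgefield Services GmbH (R2): 92% × 71% × 15% = 9.798% of Silverbay Industries Corp.
Chain via Cobalt Pharma AG → Harbor Foods Inc. (R2): 83% × 54% × 39% = 17.4798% of Silverbay Industries Corp.
Chain via Clearview Energy Co. → Highfield Realty LP (R2): 54% × 33% × 21% = 3.7422% of Silverbay Industries Corp.
Aggregating (R1): 9.798% + 17.4798% + 3.7422% = 31.02%.

31.02%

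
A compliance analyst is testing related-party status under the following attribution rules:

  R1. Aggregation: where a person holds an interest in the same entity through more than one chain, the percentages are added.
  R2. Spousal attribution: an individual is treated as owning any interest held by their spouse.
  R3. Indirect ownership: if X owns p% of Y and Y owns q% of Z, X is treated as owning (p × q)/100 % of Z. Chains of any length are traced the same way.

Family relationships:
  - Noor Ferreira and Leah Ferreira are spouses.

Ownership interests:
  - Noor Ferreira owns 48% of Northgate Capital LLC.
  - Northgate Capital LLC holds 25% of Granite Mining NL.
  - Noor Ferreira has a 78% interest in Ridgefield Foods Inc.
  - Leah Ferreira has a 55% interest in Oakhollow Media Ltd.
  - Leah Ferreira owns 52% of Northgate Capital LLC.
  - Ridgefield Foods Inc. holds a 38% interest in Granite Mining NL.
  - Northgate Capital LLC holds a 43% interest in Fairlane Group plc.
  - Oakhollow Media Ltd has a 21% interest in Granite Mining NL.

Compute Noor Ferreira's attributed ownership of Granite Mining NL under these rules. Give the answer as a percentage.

66.19%

By spousal attribution (R2), Noor Ferreira is treated as also owning Leah Ferreira's interest in Northgate Capital LLC, giving 48% + 52% = 100%.
By spousal attribution (R2), Noor Ferreira is treated as owning Leah Ferreira's 55% interest in Oakhollow Media Ltd.
Chain via Northgate Capital LLC (R3): 100% × 25% = 25% of Granite Mining NL.
Chain via Ridgefield Foods Inc. (R3): 78% × 38% = 29.64% of Granite Mining NL.
Chain via Oakhollow Media Ltd (R3): 55% × 21% = 11.55% of Granite Mining NL.
Aggregating (R1): 25% + 29.64% + 11.55% = 66.19%.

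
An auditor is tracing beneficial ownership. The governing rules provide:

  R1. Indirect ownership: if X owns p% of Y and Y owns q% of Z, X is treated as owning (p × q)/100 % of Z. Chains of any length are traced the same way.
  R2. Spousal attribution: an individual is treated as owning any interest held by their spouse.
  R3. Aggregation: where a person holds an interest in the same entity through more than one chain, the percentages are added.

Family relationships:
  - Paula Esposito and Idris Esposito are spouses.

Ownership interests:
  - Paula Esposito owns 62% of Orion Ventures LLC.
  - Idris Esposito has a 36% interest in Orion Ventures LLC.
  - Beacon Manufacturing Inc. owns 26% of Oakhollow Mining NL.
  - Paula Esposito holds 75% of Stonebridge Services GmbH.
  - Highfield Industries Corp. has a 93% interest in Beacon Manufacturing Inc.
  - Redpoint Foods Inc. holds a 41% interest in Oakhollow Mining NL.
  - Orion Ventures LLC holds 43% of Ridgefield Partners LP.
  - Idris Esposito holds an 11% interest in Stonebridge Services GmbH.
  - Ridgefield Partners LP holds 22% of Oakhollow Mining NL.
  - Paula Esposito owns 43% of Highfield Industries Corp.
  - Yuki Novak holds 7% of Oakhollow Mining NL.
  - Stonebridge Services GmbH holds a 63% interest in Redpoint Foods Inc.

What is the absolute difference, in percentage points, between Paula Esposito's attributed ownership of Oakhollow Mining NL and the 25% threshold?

16.882

By spousal attribution (R2), Paula Esposito is treated as also owning Idris Esposito's interest in Stonebridge Services GmbH, giving 75% + 11% = 86%.
By spousal attribution (R2), Paula Esposito is treated as also owning Idris Esposito's interest in Orion Ventures LLC, giving 62% + 36% = 98%.
Chain via Stonebridge Services GmbH → Redpoint Foods Inc. (R1): 86% × 63% × 41% = 22.2138% of Oakhollow Mining NL.
Chain via Orion Ventures LLC → Ridgefield Partners LP (R1): 98% × 43% × 22% = 9.2708% of Oakhollow Mining NL.
Chain via Highfield Industries Corp. → Beacon Manufacturing Inc. (R1): 43% × 93% × 26% = 10.3974% of Oakhollow Mining NL.
Aggregating (R3): 22.2138% + 9.2708% + 10.3974% = 41.882%.
41.882% exceeds the 25% threshold by 16.882 percentage points.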